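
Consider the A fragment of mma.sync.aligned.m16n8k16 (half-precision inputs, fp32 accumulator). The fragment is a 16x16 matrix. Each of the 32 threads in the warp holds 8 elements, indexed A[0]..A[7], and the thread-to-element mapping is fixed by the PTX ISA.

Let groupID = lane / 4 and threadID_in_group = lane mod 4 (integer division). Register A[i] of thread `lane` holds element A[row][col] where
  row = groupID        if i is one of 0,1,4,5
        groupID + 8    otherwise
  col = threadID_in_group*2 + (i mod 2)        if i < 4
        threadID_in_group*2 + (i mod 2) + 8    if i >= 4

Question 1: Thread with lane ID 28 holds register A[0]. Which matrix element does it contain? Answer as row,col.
L=28->g=28>>2=7, t=28&3=0
[0]->row 7+0=7  col 0·2+0+0=0

7,0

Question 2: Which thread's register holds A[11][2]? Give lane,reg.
r=11->g=3,rb=1  c=2->cb=0,t=1,b0=0
L=3*4+1=13  i=0*4+1*2+0=2

13,2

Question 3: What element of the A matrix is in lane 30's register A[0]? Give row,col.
7,4

lane 30=>30/4=7, 30 mod 4=2
i=0  r:7+0=>7  c:2·2+0+0=>4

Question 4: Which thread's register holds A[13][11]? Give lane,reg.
r=13→G=5,rhi=1  c=11→chi=1,T=1,p=1
L=5*4+1=21  i=1*4+1*2+1=7

21,7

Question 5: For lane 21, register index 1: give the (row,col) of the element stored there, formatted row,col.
L=21→G=21>>2=5, T=21&3=1
[1]→row 5+0=5  col 1·2+1+0=3

5,3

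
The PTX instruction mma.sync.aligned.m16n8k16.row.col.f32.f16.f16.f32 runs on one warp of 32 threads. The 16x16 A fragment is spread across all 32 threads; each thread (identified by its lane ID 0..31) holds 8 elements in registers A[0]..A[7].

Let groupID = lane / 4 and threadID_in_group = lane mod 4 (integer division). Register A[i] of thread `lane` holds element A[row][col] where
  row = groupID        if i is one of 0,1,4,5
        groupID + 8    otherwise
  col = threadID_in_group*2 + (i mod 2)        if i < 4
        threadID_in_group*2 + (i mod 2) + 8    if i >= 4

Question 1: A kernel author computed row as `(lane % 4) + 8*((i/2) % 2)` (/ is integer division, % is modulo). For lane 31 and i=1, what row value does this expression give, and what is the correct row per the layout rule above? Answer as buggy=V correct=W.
buggy=3 correct=7

`(lane % 4) + 8*((i/2) % 2)`[31,1]=>3
31: grp=7,tig=3
[1] (7+0,3*2+1+0) = (7,7)
row: 3 vs 7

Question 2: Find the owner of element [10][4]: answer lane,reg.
10,2

r=10→G=2,rhi=1  c=4→chi=0,T=2,p=0
L=2*4+2=10  i=0*4+1*2+0=2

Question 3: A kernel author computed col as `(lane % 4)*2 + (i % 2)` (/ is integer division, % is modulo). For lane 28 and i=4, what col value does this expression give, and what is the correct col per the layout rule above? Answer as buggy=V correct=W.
buggy=0 correct=8

`(lane % 4)*2 + (i % 2)`[28,4]->0
lane 28->28/4=7, 28 mod 4=0
i=4  r:7+0->7  c:2·0+0+8->8
col: 0 vs 8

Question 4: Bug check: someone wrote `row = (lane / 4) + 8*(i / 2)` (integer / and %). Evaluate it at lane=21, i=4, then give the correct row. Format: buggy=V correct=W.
`(lane / 4) + 8*(i / 2)`[21,4]->21
lane 21: g=5 (21/4), t=1 (21%4)
i=4: r=5+0=5, c=1*2+0+8=10
row: 21 vs 5

buggy=21 correct=5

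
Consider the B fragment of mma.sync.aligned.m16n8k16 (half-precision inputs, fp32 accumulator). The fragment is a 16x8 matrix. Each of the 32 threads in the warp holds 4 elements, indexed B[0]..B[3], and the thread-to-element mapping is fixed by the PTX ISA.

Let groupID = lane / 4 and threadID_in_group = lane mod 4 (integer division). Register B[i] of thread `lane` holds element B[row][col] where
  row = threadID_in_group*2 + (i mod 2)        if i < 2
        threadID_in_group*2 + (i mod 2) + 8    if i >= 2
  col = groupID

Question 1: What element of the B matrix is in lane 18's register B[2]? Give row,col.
12,4

L=18->g=18>>2=4, t=18&3=2
[2]->row 2·2+0+8=12  col g=4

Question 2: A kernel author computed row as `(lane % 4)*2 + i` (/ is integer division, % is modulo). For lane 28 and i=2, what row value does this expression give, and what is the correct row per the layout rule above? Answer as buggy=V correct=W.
buggy=2 correct=8

`(lane % 4)*2 + i`[28,2]→2
L=28→G=28>>2=7, T=28&3=0
[2]→row 0·2+0+8=8  col G=7
row: 2 vs 8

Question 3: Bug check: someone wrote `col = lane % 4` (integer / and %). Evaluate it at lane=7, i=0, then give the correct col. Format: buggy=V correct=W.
`lane % 4`[7,0]⇒3
L=7⇒gr=7>>2=1, th=7&3=3
[0]⇒row 3·2+0+0=6  col gr=1
col: 3 vs 1

buggy=3 correct=1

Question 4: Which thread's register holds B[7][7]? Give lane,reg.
31,1

c: 7->gid=7  r: 7->r8=0,tid=3,i&1=1
L=7*4+3=31  i=0*2+1=1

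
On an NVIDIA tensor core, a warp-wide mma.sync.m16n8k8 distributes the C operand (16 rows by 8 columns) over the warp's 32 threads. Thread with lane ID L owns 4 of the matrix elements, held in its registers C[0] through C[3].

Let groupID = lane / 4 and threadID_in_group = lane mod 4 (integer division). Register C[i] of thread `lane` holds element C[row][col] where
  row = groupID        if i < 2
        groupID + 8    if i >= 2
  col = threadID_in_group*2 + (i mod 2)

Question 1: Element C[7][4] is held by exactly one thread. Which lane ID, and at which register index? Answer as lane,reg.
30,0

r=7⇒gr=7,Rb=0  c=4⇒th=2,odd=0
L=7*4+2=30  i=0*2+0=0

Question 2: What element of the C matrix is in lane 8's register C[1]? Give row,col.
2,1

8: G=2,T=0
[1] (2+0,0*2+1) = (2,1)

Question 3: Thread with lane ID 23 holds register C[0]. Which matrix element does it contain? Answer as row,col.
5,6

lane 23: gr=5 (23/4), th=3 (23%4)
i=0: r=5+0=5, c=3*2+0=6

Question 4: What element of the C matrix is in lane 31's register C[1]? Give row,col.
31: gr=7,th=3
[1] (7+0,3*2+1) = (7,7)

7,7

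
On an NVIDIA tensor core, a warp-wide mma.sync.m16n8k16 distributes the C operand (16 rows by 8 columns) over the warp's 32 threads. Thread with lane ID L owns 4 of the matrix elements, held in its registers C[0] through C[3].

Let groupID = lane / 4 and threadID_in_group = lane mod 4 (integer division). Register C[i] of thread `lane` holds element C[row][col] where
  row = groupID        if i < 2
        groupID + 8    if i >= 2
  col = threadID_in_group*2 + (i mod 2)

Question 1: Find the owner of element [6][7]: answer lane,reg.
r=6→G=6,rhi=0  c=7→T=3,p=1
L=6*4+3=27  i=0*2+1=1

27,1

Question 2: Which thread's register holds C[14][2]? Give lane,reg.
25,2

r=14⇒gr=6,Rb=1  c=2⇒th=1,odd=0
L=6*4+1=25  i=1*2+0=2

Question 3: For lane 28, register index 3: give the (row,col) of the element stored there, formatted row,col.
28: G=7,T=0
[3] (7+8,0*2+1) = (15,1)

15,1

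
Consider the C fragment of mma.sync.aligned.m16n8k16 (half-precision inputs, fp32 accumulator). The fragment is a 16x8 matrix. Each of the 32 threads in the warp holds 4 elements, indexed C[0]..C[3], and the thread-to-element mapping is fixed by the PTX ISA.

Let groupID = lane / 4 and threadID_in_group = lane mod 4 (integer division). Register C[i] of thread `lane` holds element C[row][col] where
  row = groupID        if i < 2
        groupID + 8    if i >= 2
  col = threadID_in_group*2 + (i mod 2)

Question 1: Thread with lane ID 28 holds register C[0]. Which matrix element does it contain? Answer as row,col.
7,0

lane 28→28/4=7, 28 mod 4=0
i=0  r:7+0→7  c:2·0+0→0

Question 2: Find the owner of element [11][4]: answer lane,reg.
14,2

r=11⇒gr=3,Rb=1  c=4⇒th=2,odd=0
L=3*4+2=14  i=1*2+0=2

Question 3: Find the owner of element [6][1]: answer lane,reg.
r: 6->gid=6,r8=0  c: 1->tid=0,i&1=1
L=6*4+0=24  i=0*2+1=1

24,1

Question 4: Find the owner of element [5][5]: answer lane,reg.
r=5⇒gr=5,Rb=0  c=5⇒th=2,odd=1
L=5*4+2=22  i=0*2+1=1

22,1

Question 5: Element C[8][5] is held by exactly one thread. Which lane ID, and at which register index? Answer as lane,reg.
2,3

r:8=>grp=0,rB=1  c:5=>tig=2,lo=1
L=0*4+2=2  i=1*2+1=3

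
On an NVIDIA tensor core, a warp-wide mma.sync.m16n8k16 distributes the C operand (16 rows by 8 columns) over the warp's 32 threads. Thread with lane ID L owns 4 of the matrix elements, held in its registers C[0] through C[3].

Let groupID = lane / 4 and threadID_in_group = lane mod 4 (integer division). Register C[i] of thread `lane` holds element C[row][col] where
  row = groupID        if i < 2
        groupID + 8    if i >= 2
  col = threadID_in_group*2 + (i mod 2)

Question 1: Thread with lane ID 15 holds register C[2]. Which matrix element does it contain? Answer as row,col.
11,6

L=15->g=15>>2=3, t=15&3=3
[2]->row 3+8=11  col 3·2+0=6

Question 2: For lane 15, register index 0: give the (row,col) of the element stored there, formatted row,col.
lane 15: gr=3 (15/4), th=3 (15%4)
i=0: r=3+0=3, c=3*2+0=6

3,6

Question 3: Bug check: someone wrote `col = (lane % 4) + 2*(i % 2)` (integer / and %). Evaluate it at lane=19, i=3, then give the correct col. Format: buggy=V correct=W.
buggy=5 correct=7

`(lane % 4) + 2*(i % 2)`[19,3]->5
L=19->gid=19>>2=4, tid=19&3=3
[3]->row 4+8=12  col 3·2+1=7
col: 5 vs 7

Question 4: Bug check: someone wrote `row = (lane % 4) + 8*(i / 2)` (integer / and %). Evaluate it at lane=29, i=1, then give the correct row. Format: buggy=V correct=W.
buggy=1 correct=7

`(lane % 4) + 8*(i / 2)`[29,1]→1
L=29→G=29>>2=7, T=29&3=1
[1]→row 7+0=7  col 1·2+1=3
row: 1 vs 7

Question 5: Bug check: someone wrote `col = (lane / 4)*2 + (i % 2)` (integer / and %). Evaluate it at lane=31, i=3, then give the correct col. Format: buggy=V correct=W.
`(lane / 4)*2 + (i % 2)`[31,3]⇒15
lane 31: gr=7 (31/4), th=3 (31%4)
i=3: r=7+8=15, c=3*2+1=7
col: 15 vs 7

buggy=15 correct=7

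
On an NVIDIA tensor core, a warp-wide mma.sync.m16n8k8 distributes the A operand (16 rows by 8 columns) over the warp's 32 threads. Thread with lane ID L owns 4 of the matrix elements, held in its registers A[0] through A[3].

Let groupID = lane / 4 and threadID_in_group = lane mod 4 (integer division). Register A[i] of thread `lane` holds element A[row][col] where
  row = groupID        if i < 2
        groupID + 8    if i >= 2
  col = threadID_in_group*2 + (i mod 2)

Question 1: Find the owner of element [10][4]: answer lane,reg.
r=10→G=2,rhi=1  c=4→T=2,p=0
L=2*4+2=10  i=1*2+0=2

10,2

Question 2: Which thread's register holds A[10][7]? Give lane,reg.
11,3

r=10->g=2,rb=1  c=7->t=3,b0=1
L=2*4+3=11  i=1*2+1=3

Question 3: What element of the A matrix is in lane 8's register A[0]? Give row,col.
2,0

L=8⇒gr=8>>2=2, th=8&3=0
[0]⇒row 2+0=2  col 0·2+0=0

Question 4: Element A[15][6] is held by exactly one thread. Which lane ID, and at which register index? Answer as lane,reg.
31,2

r:15=>grp=7,rB=1  c:6=>tig=3,lo=0
L=7*4+3=31  i=1*2+0=2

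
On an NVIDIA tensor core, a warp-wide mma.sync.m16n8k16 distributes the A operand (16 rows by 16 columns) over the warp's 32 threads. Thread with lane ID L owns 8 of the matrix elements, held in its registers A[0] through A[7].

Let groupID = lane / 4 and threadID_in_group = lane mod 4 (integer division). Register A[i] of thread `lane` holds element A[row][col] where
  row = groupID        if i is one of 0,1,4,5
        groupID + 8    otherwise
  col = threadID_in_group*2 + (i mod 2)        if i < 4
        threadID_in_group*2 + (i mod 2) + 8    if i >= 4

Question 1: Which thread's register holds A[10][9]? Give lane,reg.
8,7

r:10=>grp=2,rB=1  c:9=>cB=1,tig=0,lo=1
L=2*4+0=8  i=1*4+1*2+1=7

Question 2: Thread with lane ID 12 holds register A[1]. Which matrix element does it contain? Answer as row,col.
3,1

12: grp=3,tig=0
[1] (3+0,0*2+1+0) = (3,1)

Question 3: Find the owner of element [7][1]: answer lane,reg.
28,1

r=7->g=7,rb=0  c=1->cb=0,t=0,b0=1
L=7*4+0=28  i=0*4+0*2+1=1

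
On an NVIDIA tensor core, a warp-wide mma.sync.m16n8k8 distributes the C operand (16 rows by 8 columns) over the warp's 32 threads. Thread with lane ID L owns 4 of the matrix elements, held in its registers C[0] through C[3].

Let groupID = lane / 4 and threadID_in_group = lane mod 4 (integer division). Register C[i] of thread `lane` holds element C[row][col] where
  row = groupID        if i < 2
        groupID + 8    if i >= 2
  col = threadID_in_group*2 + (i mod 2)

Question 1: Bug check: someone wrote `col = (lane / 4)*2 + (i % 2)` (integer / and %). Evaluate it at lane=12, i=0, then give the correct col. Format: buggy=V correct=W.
buggy=6 correct=0

`(lane / 4)*2 + (i % 2)`[12,0]->6
lane 12: g=3 (12/4), t=0 (12%4)
i=0: r=3+0=3, c=0*2+0=0
col: 6 vs 0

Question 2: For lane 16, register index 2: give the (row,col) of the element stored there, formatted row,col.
12,0

lane 16: gid=4 (16/4), tid=0 (16%4)
i=2: r=4+8=12, c=0*2+0=0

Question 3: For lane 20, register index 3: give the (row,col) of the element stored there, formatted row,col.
13,1

L=20->g=20>>2=5, t=20&3=0
[3]->row 5+8=13  col 0·2+1=1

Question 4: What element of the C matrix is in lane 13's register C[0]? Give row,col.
3,2

lane 13: g=3 (13/4), t=1 (13%4)
i=0: r=3+0=3, c=1*2+0=2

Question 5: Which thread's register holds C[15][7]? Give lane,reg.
r=15->g=7,rb=1  c=7->t=3,b0=1
L=7*4+3=31  i=1*2+1=3

31,3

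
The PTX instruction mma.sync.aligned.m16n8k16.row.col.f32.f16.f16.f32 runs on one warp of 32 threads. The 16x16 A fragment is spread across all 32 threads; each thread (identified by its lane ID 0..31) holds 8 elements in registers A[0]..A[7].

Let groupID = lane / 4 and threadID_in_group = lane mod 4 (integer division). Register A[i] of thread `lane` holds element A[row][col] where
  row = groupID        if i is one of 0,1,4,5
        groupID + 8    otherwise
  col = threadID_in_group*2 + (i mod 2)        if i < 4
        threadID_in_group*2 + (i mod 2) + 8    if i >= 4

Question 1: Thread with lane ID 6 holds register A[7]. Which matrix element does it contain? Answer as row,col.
9,13

lane 6: gid=1 (6/4), tid=2 (6%4)
i=7: r=1+8=9, c=2*2+1+8=13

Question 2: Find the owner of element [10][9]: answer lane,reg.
8,7

r=10->g=2,rb=1  c=9->cb=1,t=0,b0=1
L=2*4+0=8  i=1*4+1*2+1=7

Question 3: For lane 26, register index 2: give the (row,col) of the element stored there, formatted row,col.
26: gr=6,th=2
[2] (6+8,2*2+0+0) = (14,4)

14,4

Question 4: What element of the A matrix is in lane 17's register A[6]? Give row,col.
12,10

lane 17->17/4=4, 17 mod 4=1
i=6  r:4+8->12  c:2·1+0+8->10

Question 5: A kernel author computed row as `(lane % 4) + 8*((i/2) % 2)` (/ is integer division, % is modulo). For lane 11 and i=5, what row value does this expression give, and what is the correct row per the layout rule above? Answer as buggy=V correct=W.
`(lane % 4) + 8*((i/2) % 2)`[11,5]→3
L=11→G=11>>2=2, T=11&3=3
[5]→row 2+0=2  col 3·2+1+8=15
row: 3 vs 2

buggy=3 correct=2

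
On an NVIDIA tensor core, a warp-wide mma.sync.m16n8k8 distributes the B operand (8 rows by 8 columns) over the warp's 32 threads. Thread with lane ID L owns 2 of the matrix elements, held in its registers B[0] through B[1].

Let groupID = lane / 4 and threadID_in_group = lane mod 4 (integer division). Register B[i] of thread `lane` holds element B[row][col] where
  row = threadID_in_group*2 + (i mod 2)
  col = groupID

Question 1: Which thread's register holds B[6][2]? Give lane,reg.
c=2⇒gr=2  r=6⇒th=3,odd=0
L=2*4+3=11  i=0=0

11,0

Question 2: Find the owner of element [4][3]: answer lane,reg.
14,0

c:3=>grp=3  r:4=>tig=2,lo=0
L=3*4+2=14  i=0=0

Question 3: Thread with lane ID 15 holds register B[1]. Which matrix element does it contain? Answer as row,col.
7,3

L=15->g=15>>2=3, t=15&3=3
[1]->row 3·2+1=7  col g=3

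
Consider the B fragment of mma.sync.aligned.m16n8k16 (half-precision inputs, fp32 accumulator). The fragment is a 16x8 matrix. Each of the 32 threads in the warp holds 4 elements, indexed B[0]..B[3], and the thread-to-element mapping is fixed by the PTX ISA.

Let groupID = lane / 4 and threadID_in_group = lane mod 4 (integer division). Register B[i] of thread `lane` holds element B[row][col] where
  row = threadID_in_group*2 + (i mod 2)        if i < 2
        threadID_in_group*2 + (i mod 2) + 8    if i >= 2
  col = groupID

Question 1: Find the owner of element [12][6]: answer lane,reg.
c: 6->gid=6  r: 12->r8=1,tid=2,i&1=0
L=6*4+2=26  i=1*2+0=2

26,2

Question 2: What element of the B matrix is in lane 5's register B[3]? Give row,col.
lane 5: gid=1 (5/4), tid=1 (5%4)
i=3: r=1*2+1+8=11, c=gid=1

11,1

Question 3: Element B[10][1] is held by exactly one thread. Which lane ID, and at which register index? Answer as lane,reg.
c: 1->gid=1  r: 10->r8=1,tid=1,i&1=0
L=1*4+1=5  i=1*2+0=2

5,2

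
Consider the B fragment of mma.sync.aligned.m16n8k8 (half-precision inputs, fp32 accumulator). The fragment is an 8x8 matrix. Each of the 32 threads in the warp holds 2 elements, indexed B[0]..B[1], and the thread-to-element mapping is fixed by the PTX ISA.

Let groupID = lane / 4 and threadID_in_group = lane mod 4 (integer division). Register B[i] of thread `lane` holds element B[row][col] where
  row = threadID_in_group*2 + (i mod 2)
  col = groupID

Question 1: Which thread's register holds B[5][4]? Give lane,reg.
c=4⇒gr=4  r=5⇒th=2,odd=1
L=4*4+2=18  i=1=1

18,1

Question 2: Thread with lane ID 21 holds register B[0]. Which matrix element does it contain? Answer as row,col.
2,5

lane 21: G=5 (21/4), T=1 (21%4)
i=0: r=1*2+0=2, c=G=5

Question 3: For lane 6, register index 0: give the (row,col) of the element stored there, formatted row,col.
lane 6⇒6/4=1, 6 mod 4=2
i=0  r:2·2+0⇒4  c:1

4,1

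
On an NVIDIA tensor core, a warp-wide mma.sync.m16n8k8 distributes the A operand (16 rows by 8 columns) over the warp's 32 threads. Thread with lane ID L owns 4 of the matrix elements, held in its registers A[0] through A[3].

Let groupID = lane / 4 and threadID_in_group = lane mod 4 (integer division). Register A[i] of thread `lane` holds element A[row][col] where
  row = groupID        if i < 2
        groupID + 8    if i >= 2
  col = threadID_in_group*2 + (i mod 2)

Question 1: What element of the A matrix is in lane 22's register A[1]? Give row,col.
lane 22→22/4=5, 22 mod 4=2
i=1  r:5+0→5  c:2·2+1→5

5,5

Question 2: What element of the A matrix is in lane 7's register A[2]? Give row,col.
lane 7: grp=1 (7/4), tig=3 (7%4)
i=2: r=1+8=9, c=3*2+0=6

9,6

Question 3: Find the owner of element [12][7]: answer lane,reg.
19,3

r:12=>grp=4,rB=1  c:7=>tig=3,lo=1
L=4*4+3=19  i=1*2+1=3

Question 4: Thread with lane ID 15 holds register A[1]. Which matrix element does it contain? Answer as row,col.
L=15⇒gr=15>>2=3, th=15&3=3
[1]⇒row 3+0=3  col 3·2+1=7

3,7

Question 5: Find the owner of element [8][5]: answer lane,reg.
2,3

r:8=>grp=0,rB=1  c:5=>tig=2,lo=1
L=0*4+2=2  i=1*2+1=3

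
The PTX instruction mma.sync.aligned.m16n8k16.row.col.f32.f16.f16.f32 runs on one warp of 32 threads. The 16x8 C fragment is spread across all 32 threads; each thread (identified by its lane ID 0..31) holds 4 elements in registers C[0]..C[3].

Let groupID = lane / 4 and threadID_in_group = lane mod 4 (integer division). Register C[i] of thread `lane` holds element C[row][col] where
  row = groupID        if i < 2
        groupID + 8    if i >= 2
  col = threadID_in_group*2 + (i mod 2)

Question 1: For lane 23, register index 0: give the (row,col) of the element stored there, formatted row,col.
5,6

L=23⇒gr=23>>2=5, th=23&3=3
[0]⇒row 5+0=5  col 3·2+0=6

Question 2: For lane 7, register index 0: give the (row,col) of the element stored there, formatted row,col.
1,6

lane 7->7/4=1, 7 mod 4=3
i=0  r:1+0->1  c:2·3+0->6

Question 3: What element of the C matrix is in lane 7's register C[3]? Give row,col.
9,7

lane 7: G=1 (7/4), T=3 (7%4)
i=3: r=1+8=9, c=3*2+1=7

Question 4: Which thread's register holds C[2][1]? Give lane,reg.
r: 2->gid=2,r8=0  c: 1->tid=0,i&1=1
L=2*4+0=8  i=0*2+1=1

8,1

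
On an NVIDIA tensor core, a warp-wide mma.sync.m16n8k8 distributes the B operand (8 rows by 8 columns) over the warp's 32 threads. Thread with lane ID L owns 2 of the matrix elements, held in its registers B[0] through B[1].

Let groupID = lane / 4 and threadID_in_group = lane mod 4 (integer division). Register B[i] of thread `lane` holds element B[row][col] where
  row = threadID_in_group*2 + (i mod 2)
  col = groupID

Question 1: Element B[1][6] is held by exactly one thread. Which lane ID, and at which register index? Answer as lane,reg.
24,1

c:6=>grp=6  r:1=>tig=0,lo=1
L=6*4+0=24  i=1=1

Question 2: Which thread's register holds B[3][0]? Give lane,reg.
c=0->g=0  r=3->t=1,b0=1
L=0*4+1=1  i=1=1

1,1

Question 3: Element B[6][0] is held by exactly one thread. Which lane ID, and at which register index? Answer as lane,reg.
3,0

c=0⇒gr=0  r=6⇒th=3,odd=0
L=0*4+3=3  i=0=0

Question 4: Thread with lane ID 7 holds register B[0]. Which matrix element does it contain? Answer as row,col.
L=7⇒gr=7>>2=1, th=7&3=3
[0]⇒row 3·2+0=6  col gr=1

6,1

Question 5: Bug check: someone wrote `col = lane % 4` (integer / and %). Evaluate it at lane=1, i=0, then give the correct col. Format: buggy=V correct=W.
`lane % 4`[1,0]⇒1
1: gr=0,th=1
[0] (1*2+0,0) = (2,0)
col: 1 vs 0

buggy=1 correct=0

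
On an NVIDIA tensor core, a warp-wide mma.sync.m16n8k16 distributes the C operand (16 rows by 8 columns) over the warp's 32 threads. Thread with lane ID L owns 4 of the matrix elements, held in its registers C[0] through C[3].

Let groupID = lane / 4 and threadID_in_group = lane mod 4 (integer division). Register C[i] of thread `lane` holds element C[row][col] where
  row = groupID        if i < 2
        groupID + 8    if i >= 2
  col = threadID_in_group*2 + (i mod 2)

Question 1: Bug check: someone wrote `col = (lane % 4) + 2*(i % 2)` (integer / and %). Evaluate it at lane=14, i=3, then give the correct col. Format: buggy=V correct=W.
buggy=4 correct=5

`(lane % 4) + 2*(i % 2)`[14,3]→4
L=14→G=14>>2=3, T=14&3=2
[3]→row 3+8=11  col 2·2+1=5
col: 4 vs 5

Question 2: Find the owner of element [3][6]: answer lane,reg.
15,0

r:3=>grp=3,rB=0  c:6=>tig=3,lo=0
L=3*4+3=15  i=0*2+0=0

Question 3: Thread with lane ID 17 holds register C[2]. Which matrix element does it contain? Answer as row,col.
lane 17=>17/4=4, 17 mod 4=1
i=2  r:4+8=>12  c:2·1+0=>2

12,2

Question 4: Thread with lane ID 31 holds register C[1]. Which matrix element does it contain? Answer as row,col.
7,7

lane 31→31/4=7, 31 mod 4=3
i=1  r:7+0→7  c:2·3+1→7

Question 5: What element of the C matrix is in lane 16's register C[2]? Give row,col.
12,0

L=16->gid=16>>2=4, tid=16&3=0
[2]->row 4+8=12  col 0·2+0=0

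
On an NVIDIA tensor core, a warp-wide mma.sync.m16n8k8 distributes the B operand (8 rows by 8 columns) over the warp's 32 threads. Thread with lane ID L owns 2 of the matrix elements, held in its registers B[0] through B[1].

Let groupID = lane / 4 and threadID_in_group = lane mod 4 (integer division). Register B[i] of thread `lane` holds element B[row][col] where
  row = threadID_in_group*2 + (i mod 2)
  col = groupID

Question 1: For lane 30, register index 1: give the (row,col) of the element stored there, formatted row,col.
5,7

lane 30: gr=7 (30/4), th=2 (30%4)
i=1: r=2*2+1=5, c=gr=7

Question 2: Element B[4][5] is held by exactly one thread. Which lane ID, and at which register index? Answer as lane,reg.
c=5→G=5  r=4→T=2,p=0
L=5*4+2=22  i=0=0

22,0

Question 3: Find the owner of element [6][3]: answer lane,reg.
c=3->g=3  r=6->t=3,b0=0
L=3*4+3=15  i=0=0

15,0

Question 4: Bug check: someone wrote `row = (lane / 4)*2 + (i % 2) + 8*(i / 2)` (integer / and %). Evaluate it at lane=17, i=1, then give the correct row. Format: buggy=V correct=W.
buggy=9 correct=3

`(lane / 4)*2 + (i % 2) + 8*(i / 2)`[17,1]→9
lane 17→17/4=4, 17 mod 4=1
i=1  r:2·1+1→3  c:4
row: 9 vs 3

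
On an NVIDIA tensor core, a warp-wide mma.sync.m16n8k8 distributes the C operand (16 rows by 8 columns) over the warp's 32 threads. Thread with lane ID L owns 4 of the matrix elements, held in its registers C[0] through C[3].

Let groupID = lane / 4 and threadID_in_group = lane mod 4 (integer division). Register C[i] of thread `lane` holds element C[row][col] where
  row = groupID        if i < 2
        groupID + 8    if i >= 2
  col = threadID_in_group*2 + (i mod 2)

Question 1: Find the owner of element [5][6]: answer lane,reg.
r:5=>grp=5,rB=0  c:6=>tig=3,lo=0
L=5*4+3=23  i=0*2+0=0

23,0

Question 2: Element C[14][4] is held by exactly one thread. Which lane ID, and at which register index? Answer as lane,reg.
r: 14->gid=6,r8=1  c: 4->tid=2,i&1=0
L=6*4+2=26  i=1*2+0=2

26,2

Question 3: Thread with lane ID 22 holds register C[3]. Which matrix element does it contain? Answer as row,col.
lane 22->22/4=5, 22 mod 4=2
i=3  r:5+8->13  c:2·2+1->5

13,5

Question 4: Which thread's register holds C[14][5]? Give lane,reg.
r: 14->gid=6,r8=1  c: 5->tid=2,i&1=1
L=6*4+2=26  i=1*2+1=3

26,3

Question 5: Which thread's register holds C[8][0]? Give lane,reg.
r=8⇒gr=0,Rb=1  c=0⇒th=0,odd=0
L=0*4+0=0  i=1*2+0=2

0,2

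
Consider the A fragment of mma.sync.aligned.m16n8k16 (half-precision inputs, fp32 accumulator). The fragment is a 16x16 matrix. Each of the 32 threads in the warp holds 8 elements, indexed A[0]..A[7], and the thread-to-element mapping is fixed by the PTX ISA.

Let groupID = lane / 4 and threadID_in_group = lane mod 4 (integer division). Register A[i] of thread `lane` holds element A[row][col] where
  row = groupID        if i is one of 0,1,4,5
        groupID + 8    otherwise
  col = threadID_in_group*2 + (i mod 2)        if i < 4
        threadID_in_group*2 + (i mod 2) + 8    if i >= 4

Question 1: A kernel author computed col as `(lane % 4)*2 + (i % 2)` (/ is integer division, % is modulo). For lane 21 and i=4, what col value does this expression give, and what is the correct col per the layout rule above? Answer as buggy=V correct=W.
`(lane % 4)*2 + (i % 2)`[21,4]⇒2
L=21⇒gr=21>>2=5, th=21&3=1
[4]⇒row 5+0=5  col 1·2+0+8=10
col: 2 vs 10

buggy=2 correct=10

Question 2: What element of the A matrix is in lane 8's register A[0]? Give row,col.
lane 8⇒8/4=2, 8 mod 4=0
i=0  r:2+0⇒2  c:2·0+0+0⇒0

2,0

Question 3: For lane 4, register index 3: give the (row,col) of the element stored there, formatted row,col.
9,1

L=4→G=4>>2=1, T=4&3=0
[3]→row 1+8=9  col 0·2+1+0=1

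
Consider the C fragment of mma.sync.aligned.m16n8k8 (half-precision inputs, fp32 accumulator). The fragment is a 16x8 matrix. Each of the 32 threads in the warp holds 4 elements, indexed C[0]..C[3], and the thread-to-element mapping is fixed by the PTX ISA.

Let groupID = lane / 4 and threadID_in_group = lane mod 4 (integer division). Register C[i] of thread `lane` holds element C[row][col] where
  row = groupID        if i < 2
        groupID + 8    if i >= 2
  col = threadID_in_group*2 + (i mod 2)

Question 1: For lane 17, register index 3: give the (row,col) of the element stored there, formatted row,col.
12,3

lane 17->17/4=4, 17 mod 4=1
i=3  r:4+8->12  c:2·1+1->3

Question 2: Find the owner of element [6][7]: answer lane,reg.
27,1

r: 6->gid=6,r8=0  c: 7->tid=3,i&1=1
L=6*4+3=27  i=0*2+1=1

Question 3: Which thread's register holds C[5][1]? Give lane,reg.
20,1

r=5⇒gr=5,Rb=0  c=1⇒th=0,odd=1
L=5*4+0=20  i=0*2+1=1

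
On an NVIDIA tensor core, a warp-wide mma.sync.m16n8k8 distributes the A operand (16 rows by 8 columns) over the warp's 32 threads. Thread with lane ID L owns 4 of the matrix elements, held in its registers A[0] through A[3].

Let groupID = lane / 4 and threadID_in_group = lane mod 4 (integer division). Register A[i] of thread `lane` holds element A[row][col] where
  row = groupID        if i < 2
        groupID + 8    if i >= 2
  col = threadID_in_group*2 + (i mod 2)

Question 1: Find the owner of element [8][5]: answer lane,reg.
r=8⇒gr=0,Rb=1  c=5⇒th=2,odd=1
L=0*4+2=2  i=1*2+1=3

2,3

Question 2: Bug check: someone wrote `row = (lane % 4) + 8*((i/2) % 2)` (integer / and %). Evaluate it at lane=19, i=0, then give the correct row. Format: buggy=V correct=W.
`(lane % 4) + 8*((i/2) % 2)`[19,0]=>3
19: grp=4,tig=3
[0] (4+0,3*2+0) = (4,6)
row: 3 vs 4

buggy=3 correct=4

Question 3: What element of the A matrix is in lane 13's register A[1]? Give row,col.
lane 13=>13/4=3, 13 mod 4=1
i=1  r:3+0=>3  c:2·1+1=>3

3,3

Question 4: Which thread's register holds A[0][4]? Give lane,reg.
r=0⇒gr=0,Rb=0  c=4⇒th=2,odd=0
L=0*4+2=2  i=0*2+0=0

2,0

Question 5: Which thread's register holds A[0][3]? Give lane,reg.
1,1

r:0=>grp=0,rB=0  c:3=>tig=1,lo=1
L=0*4+1=1  i=0*2+1=1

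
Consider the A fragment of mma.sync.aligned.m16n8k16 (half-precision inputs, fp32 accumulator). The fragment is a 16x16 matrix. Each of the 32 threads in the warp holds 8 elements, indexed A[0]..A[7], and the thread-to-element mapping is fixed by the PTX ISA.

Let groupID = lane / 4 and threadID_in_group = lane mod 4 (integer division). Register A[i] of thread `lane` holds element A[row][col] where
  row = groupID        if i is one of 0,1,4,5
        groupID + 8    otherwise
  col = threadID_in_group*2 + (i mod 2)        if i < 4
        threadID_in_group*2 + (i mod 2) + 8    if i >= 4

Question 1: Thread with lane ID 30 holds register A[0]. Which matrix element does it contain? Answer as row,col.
7,4

L=30⇒gr=30>>2=7, th=30&3=2
[0]⇒row 7+0=7  col 2·2+0+0=4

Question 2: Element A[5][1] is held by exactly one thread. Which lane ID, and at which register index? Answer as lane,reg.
r: 5->gid=5,r8=0  c: 1->c8=0,tid=0,i&1=1
L=5*4+0=20  i=0*4+0*2+1=1

20,1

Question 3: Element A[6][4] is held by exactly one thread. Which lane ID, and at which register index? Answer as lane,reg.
r=6→G=6,rhi=0  c=4→chi=0,T=2,p=0
L=6*4+2=26  i=0*4+0*2+0=0

26,0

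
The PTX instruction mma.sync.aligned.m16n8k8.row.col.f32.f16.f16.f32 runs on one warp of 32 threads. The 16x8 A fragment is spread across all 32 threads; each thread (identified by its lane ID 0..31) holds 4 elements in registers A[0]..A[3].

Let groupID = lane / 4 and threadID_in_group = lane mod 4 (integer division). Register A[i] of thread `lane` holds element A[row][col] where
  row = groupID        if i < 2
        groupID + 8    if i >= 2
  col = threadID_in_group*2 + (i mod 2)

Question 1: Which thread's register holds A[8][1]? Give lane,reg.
r:8=>grp=0,rB=1  c:1=>tig=0,lo=1
L=0*4+0=0  i=1*2+1=3

0,3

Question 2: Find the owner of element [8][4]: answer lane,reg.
2,2

r:8=>grp=0,rB=1  c:4=>tig=2,lo=0
L=0*4+2=2  i=1*2+0=2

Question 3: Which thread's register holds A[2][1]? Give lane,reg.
r: 2->gid=2,r8=0  c: 1->tid=0,i&1=1
L=2*4+0=8  i=0*2+1=1

8,1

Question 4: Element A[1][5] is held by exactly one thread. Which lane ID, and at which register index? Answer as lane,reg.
6,1

r=1⇒gr=1,Rb=0  c=5⇒th=2,odd=1
L=1*4+2=6  i=0*2+1=1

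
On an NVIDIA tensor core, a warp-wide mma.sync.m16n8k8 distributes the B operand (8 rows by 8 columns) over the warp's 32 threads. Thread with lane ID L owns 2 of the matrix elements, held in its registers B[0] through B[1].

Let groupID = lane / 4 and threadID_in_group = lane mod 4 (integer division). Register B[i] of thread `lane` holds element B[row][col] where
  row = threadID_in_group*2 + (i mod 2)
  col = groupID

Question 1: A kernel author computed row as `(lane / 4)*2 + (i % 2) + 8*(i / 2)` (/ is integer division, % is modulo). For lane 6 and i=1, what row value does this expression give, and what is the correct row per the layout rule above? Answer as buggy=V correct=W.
buggy=3 correct=5

`(lane / 4)*2 + (i % 2) + 8*(i / 2)`[6,1]⇒3
lane 6⇒6/4=1, 6 mod 4=2
i=1  r:2·2+1⇒5  c:1
row: 3 vs 5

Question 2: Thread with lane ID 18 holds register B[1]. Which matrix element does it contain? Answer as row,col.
lane 18=>18/4=4, 18 mod 4=2
i=1  r:2·2+1=>5  c:4

5,4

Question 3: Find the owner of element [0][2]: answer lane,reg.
c=2->g=2  r=0->t=0,b0=0
L=2*4+0=8  i=0=0

8,0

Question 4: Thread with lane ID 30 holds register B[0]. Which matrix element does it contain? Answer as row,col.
30: g=7,t=2
[0] (2*2+0,7) = (4,7)

4,7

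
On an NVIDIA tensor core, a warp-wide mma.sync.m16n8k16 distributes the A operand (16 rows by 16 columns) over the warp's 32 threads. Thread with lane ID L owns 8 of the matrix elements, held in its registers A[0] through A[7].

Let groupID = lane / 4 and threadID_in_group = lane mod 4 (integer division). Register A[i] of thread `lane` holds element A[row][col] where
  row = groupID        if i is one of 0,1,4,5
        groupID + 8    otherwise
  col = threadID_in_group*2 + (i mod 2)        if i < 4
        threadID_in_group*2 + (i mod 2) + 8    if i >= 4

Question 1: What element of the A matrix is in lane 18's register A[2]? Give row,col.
12,4

lane 18: gr=4 (18/4), th=2 (18%4)
i=2: r=4+8=12, c=2*2+0+0=4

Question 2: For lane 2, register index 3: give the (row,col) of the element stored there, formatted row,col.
8,5

L=2⇒gr=2>>2=0, th=2&3=2
[3]⇒row 0+8=8  col 2·2+1+0=5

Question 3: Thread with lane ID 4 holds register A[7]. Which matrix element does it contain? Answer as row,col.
4: gr=1,th=0
[7] (1+8,0*2+1+8) = (9,9)

9,9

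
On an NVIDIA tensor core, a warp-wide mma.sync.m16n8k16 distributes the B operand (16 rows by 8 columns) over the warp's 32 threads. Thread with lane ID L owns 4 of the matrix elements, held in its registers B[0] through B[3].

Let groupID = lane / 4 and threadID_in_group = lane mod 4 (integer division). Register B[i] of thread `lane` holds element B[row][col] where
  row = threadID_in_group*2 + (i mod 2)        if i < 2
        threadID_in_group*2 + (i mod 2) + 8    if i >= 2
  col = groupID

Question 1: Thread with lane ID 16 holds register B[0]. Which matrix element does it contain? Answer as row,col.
lane 16=>16/4=4, 16 mod 4=0
i=0  r:2·0+0+0=>0  c:4

0,4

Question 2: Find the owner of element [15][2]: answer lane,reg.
c=2⇒gr=2  r=15⇒Rb=1,th=3,odd=1
L=2*4+3=11  i=1*2+1=3

11,3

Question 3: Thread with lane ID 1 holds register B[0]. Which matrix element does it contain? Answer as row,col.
lane 1⇒1/4=0, 1 mod 4=1
i=0  r:2·1+0+0⇒2  c:0

2,0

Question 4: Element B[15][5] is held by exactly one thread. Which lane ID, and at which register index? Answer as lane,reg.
23,3

c=5->g=5  r=15->rb=1,t=3,b0=1
L=5*4+3=23  i=1*2+1=3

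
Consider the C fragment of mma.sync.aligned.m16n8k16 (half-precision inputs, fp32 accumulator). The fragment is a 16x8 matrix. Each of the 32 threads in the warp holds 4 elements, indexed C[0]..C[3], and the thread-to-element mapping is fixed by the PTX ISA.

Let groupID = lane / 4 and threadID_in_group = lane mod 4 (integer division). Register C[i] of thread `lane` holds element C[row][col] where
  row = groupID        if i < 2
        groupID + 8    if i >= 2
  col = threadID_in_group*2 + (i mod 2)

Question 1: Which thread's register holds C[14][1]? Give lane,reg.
r: 14->gid=6,r8=1  c: 1->tid=0,i&1=1
L=6*4+0=24  i=1*2+1=3

24,3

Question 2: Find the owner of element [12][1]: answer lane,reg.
16,3

r=12⇒gr=4,Rb=1  c=1⇒th=0,odd=1
L=4*4+0=16  i=1*2+1=3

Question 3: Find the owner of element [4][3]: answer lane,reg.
r: 4->gid=4,r8=0  c: 3->tid=1,i&1=1
L=4*4+1=17  i=0*2+1=1

17,1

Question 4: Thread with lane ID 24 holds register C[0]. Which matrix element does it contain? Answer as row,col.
L=24->gid=24>>2=6, tid=24&3=0
[0]->row 6+0=6  col 0·2+0=0

6,0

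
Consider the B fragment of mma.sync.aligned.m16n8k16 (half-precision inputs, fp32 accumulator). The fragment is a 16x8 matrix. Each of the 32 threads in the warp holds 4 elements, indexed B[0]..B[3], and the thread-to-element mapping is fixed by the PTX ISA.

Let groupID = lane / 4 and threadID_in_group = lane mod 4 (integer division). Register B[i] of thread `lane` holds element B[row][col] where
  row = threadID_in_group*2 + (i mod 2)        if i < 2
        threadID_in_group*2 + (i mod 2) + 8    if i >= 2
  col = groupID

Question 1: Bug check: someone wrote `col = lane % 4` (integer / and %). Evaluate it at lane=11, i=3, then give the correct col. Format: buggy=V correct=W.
buggy=3 correct=2

`lane % 4`[11,3]->3
11: g=2,t=3
[3] (3*2+1+8,2) = (15,2)
col: 3 vs 2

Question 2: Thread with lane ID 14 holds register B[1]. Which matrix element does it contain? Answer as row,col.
lane 14⇒14/4=3, 14 mod 4=2
i=1  r:2·2+1+0⇒5  c:3

5,3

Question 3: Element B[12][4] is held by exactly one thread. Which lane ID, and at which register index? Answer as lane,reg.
c=4⇒gr=4  r=12⇒Rb=1,th=2,odd=0
L=4*4+2=18  i=1*2+0=2

18,2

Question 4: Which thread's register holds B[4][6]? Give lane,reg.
c=6→G=6  r=4→rhi=0,T=2,p=0
L=6*4+2=26  i=0*2+0=0

26,0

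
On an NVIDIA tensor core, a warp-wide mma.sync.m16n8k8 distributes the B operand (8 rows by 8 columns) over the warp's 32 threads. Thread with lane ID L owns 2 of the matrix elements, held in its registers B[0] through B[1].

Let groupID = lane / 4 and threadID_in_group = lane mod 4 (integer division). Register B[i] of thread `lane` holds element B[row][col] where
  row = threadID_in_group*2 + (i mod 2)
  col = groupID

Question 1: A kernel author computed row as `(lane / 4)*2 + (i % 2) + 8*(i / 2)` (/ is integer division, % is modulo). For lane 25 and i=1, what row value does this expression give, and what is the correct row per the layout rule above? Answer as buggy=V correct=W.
`(lane / 4)*2 + (i % 2) + 8*(i / 2)`[25,1]->13
lane 25->25/4=6, 25 mod 4=1
i=1  r:2·1+1->3  c:6
row: 13 vs 3

buggy=13 correct=3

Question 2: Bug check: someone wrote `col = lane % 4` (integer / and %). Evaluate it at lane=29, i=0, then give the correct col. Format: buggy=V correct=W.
buggy=1 correct=7

`lane % 4`[29,0]→1
L=29→G=29>>2=7, T=29&3=1
[0]→row 1·2+0=2  col G=7
col: 1 vs 7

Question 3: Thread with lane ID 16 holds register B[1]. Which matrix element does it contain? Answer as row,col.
lane 16=>16/4=4, 16 mod 4=0
i=1  r:2·0+1=>1  c:4

1,4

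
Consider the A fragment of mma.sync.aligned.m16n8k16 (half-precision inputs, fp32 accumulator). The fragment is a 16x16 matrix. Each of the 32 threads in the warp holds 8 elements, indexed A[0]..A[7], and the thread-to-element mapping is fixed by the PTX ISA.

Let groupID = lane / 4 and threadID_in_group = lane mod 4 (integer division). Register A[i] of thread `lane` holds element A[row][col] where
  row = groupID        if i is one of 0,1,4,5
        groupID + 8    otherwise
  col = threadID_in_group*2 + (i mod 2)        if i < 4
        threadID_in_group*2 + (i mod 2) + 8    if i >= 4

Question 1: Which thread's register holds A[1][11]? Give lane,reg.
r:1=>grp=1,rB=0  c:11=>cB=1,tig=1,lo=1
L=1*4+1=5  i=1*4+0*2+1=5

5,5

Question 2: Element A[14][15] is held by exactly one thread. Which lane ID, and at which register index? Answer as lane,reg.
27,7

r=14->g=6,rb=1  c=15->cb=1,t=3,b0=1
L=6*4+3=27  i=1*4+1*2+1=7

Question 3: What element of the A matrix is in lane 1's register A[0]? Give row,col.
0,2

L=1->gid=1>>2=0, tid=1&3=1
[0]->row 0+0=0  col 1·2+0+0=2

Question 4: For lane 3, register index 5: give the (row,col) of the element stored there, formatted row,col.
0,15

lane 3: g=0 (3/4), t=3 (3%4)
i=5: r=0+0=0, c=3*2+1+8=15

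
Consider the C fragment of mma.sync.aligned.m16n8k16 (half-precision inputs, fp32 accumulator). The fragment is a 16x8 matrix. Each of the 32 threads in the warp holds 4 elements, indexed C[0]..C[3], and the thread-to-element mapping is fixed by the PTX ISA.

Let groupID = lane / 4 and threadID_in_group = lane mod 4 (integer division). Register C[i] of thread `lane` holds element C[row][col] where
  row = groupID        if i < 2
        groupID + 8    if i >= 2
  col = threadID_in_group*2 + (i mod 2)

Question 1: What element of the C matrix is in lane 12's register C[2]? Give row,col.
lane 12: G=3 (12/4), T=0 (12%4)
i=2: r=3+8=11, c=0*2+0=0

11,0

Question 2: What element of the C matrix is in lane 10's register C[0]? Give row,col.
2,4

10: grp=2,tig=2
[0] (2+0,2*2+0) = (2,4)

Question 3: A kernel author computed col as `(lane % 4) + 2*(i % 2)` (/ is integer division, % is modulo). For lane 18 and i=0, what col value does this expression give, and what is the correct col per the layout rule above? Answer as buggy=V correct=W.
buggy=2 correct=4

`(lane % 4) + 2*(i % 2)`[18,0]=>2
lane 18: grp=4 (18/4), tig=2 (18%4)
i=0: r=4+0=4, c=2*2+0=4
col: 2 vs 4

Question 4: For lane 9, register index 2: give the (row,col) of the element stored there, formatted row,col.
L=9→G=9>>2=2, T=9&3=1
[2]→row 2+8=10  col 1·2+0=2

10,2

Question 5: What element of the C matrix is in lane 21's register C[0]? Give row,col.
5,2

21: gr=5,th=1
[0] (5+0,1*2+0) = (5,2)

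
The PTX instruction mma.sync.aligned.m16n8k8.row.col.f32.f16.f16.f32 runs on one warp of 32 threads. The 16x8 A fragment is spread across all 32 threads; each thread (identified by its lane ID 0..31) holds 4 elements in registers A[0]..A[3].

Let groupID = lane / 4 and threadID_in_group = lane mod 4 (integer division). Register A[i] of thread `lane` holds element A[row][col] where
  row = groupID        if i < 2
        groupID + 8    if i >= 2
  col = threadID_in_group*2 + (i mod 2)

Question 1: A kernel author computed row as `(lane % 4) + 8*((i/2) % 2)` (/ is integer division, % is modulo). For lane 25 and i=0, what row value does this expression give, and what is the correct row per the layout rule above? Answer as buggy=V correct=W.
buggy=1 correct=6

`(lane % 4) + 8*((i/2) % 2)`[25,0]⇒1
lane 25⇒25/4=6, 25 mod 4=1
i=0  r:6+0⇒6  c:2·1+0⇒2
row: 1 vs 6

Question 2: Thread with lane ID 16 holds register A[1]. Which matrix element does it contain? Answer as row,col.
L=16⇒gr=16>>2=4, th=16&3=0
[1]⇒row 4+0=4  col 0·2+1=1

4,1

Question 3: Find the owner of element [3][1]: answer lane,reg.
12,1

r=3->g=3,rb=0  c=1->t=0,b0=1
L=3*4+0=12  i=0*2+1=1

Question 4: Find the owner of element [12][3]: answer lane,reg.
r=12⇒gr=4,Rb=1  c=3⇒th=1,odd=1
L=4*4+1=17  i=1*2+1=3

17,3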